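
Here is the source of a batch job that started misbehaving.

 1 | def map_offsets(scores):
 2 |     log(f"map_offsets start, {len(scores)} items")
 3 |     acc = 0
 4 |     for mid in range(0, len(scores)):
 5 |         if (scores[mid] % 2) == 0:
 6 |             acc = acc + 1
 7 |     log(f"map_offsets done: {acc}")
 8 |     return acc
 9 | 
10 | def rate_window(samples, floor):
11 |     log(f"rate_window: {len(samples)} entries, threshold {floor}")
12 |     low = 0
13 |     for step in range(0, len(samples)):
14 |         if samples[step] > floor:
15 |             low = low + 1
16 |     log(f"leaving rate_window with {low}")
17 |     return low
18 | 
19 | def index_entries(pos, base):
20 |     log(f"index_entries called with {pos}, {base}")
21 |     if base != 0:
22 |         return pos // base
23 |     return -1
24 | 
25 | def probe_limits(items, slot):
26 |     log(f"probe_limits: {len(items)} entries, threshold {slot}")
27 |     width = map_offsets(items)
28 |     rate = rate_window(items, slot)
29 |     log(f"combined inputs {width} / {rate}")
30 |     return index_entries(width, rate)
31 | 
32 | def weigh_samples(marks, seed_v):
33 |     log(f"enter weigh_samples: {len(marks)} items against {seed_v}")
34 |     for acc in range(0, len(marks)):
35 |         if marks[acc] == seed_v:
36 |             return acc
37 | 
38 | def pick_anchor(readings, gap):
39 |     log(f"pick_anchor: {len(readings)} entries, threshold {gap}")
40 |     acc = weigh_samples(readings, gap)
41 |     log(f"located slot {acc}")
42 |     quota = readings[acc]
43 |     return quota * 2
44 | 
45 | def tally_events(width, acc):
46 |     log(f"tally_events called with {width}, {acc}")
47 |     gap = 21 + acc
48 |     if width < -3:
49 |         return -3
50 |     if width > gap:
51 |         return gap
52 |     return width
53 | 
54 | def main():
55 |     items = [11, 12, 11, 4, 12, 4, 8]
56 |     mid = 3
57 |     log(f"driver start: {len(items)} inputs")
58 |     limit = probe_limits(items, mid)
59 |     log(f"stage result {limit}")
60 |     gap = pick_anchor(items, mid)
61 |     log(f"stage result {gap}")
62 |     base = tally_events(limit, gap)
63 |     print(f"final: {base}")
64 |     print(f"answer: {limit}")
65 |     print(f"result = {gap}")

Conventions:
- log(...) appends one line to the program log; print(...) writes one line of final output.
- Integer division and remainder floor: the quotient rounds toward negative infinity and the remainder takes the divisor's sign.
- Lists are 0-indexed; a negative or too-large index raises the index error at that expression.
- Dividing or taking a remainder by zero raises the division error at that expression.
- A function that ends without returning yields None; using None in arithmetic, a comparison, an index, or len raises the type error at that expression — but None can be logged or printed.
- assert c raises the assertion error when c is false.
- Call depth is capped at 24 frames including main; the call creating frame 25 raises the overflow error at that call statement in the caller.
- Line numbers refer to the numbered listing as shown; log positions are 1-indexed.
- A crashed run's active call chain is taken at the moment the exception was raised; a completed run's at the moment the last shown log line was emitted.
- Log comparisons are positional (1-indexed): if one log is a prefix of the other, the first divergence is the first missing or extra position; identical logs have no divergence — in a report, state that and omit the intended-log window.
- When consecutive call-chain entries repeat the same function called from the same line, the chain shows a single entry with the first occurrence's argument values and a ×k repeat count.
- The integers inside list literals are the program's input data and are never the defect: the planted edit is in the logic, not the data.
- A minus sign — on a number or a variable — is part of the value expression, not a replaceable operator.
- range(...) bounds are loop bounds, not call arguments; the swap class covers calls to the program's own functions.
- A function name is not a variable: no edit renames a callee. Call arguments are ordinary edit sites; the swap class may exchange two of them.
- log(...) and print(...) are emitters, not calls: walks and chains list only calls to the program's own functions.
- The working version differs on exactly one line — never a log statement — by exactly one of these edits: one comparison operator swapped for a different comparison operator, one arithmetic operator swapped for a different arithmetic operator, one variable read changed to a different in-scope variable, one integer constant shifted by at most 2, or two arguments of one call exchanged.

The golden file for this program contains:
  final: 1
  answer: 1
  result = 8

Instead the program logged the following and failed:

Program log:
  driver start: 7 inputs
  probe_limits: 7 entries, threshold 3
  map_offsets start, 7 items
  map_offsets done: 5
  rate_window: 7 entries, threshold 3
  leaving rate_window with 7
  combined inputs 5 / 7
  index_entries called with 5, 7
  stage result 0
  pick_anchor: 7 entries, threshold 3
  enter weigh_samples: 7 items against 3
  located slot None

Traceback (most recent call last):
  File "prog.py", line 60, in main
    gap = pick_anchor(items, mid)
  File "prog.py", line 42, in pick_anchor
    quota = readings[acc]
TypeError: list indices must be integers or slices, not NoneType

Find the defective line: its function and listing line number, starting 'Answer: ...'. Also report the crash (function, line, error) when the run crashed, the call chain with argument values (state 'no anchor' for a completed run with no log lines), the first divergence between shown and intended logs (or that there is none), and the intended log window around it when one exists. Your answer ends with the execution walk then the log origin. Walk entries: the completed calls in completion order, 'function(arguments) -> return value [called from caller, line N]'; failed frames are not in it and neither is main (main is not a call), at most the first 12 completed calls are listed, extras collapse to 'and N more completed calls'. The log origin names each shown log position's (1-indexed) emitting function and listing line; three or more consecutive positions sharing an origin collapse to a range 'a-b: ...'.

Answer: the defect is in main at line 56.
The tell: Log line 2 is where behavior first shows: 'probe_limits: 7 entries, threshold 3' appears instead of 'probe_limits: 7 entries, threshold 4'.
Crash: pick_anchor, line 42, TypeError.
Call chain: main -> pick_anchor([11, 12, 11, 4, 12, 4, 8], 3) (called at line 60).
First divergence: position 2 — the shown line 'probe_limits: 7 entries, threshold 3' should read 'probe_limits: 7 entries, threshold 4'.
Intended log window:
  1: driver start: 7 inputs
  2: probe_limits: 7 entries, threshold 4
  3: map_offsets start, 7 items
Execution walk:
  map_offsets([11, 12, 11, 4, 12, 4, 8]) -> 5  [called from probe_limits, line 27]
  rate_window([11, 12, 11, 4, 12, 4, 8], 3) -> 7  [called from probe_limits, line 28]
  index_entries(5, 7) -> 0  [called from probe_limits, line 30]
  probe_limits([11, 12, 11, 4, 12, 4, 8], 3) -> 0  [called from main, line 58]
  weigh_samples([11, 12, 11, 4, 12, 4, 8], 3) -> None  [called from pick_anchor, line 40]
Log origins:
  1 — main, line 57
  2 — probe_limits, line 26
  3 — map_offsets, line 2
  4 — map_offsets, line 7
  5 — rate_window, line 11
  6 — rate_window, line 16
  7 — probe_limits, line 29
  8 — index_entries, line 20
  9 — main, line 59
  10 — pick_anchor, line 39
  11 — weigh_samples, line 33
  12 — pick_anchor, line 41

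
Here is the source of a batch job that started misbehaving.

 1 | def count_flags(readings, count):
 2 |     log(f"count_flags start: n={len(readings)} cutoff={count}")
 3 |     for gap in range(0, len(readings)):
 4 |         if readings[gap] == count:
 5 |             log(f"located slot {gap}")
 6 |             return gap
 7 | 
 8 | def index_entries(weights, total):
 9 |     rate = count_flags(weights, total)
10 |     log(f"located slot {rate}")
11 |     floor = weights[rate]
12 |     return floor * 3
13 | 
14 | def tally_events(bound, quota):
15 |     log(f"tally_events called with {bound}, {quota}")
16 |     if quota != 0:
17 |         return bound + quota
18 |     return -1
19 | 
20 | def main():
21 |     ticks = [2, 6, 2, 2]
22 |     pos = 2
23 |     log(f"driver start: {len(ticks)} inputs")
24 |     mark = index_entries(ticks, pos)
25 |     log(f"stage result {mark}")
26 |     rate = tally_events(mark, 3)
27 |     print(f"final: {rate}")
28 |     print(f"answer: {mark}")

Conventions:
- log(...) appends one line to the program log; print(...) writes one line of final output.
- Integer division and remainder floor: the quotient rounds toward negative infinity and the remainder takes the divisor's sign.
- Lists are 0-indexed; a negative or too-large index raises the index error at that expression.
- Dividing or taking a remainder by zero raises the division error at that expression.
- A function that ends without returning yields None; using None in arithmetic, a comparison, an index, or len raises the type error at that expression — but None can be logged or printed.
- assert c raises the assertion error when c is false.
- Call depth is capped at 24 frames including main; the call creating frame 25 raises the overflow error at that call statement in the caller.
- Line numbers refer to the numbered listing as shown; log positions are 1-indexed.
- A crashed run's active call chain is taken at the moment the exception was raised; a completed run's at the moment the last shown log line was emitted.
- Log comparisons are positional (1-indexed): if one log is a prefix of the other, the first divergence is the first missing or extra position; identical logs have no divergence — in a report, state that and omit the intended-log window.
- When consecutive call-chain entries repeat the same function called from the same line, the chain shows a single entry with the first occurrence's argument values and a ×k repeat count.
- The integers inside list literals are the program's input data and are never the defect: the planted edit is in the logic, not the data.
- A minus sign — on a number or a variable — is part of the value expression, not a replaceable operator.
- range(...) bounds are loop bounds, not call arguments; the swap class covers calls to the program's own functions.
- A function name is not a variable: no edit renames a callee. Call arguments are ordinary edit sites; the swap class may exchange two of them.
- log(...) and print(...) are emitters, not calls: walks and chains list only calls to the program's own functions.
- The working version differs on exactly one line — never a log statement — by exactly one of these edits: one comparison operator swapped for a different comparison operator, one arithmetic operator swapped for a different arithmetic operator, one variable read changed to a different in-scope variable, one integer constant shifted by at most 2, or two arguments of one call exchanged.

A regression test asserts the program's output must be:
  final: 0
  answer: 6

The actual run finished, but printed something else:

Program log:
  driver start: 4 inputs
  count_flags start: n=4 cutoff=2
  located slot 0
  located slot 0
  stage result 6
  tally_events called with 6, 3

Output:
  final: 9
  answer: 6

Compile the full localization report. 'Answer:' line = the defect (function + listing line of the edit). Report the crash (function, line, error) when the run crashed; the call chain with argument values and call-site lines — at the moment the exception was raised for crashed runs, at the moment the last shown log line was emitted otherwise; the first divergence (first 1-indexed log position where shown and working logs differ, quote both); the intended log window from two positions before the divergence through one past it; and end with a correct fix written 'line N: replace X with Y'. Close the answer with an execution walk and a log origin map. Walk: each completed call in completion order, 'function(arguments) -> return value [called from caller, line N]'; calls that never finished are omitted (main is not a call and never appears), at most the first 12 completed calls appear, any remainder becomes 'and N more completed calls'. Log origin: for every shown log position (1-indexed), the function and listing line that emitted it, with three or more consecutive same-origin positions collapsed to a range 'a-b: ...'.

Answer: the defect is in tally_events at line 17.
The tell: Every logged value matches the working version; the printed result is what differs.
Call chain: main -> tally_events(6, 3) (called at line 26).
First divergence: none; the two logs match at every position.
Execution walk:
  count_flags([2, 6, 2, 2], 2) -> 0  [called from index_entries, line 9]
  index_entries([2, 6, 2, 2], 2) -> 6  [called from main, line 24]
  tally_events(6, 3) -> 9  [called from main, line 26]
Log origins:
  1: logged in main at line 23
  2: logged in count_flags at line 2
  3: logged in count_flags at line 5
  4: logged in index_entries at line 10
  5: logged in main at line 25
  6: logged in tally_events at line 15
A correct fix: line 17: replace `+` with `%`.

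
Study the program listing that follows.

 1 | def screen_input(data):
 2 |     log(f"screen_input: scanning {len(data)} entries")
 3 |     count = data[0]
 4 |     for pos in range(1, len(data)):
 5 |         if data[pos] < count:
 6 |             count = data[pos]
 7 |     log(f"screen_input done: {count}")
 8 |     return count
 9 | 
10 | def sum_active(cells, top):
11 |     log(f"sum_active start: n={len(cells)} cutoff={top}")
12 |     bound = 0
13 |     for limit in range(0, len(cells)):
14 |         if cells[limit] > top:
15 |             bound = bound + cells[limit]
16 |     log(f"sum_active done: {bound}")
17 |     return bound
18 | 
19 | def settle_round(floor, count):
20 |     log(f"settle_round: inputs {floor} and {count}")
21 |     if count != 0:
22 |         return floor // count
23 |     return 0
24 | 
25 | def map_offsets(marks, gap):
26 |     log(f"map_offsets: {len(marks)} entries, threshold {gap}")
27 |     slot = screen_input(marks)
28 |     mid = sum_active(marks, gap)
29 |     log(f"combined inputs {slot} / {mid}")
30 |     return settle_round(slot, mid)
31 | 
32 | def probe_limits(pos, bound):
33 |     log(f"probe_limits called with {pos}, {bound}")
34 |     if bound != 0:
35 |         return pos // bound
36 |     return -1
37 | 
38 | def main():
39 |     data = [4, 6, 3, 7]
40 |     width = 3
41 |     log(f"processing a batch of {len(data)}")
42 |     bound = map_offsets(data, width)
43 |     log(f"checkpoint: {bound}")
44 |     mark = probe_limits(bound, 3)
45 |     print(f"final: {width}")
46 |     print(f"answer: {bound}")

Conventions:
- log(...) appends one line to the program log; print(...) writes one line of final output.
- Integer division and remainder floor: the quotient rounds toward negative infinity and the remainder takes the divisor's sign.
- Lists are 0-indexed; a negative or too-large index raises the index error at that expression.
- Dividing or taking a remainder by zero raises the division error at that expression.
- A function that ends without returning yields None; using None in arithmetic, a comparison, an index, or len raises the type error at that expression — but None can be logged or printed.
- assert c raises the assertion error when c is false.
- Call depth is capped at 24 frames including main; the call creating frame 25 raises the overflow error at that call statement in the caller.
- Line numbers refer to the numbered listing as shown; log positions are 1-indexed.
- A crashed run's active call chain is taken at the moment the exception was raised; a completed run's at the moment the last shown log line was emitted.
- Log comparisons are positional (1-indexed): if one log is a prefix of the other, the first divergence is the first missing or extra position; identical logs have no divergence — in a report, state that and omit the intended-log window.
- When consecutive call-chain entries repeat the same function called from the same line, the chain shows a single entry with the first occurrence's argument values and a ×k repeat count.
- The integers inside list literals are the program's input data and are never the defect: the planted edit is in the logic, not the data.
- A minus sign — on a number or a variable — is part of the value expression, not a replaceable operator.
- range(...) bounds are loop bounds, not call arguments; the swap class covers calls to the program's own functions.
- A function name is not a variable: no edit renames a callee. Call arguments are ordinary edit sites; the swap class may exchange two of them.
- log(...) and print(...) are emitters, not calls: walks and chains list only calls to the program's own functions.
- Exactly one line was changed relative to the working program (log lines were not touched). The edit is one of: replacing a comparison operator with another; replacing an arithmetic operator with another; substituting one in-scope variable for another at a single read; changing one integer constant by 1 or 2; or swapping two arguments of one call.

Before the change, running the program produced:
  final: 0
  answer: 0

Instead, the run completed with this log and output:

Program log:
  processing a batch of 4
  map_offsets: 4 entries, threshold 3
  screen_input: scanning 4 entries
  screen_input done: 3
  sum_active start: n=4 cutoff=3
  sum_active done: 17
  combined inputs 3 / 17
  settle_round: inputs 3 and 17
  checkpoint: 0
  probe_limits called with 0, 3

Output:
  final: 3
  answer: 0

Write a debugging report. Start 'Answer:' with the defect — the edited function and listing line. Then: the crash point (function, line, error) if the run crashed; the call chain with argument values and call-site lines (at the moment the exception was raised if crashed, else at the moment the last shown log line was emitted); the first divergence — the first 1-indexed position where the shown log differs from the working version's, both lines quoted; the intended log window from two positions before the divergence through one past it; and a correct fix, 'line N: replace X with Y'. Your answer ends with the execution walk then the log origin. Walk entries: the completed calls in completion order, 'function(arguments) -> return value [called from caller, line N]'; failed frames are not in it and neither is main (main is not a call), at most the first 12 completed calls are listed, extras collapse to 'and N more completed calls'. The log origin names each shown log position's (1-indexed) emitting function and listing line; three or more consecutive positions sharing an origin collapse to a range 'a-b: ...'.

Answer: the defect is in main at line 45.
Key fact: Nothing in the log betrays the bug — only the output does.
Call chain: main -> probe_limits(0, 3) (called at line 44).
First divergence: none — the logs agree in full.
Execution walk:
  screen_input([4, 6, 3, 7]) -> 3  [called from map_offsets, line 27]
  sum_active([4, 6, 3, 7], 3) -> 17  [called from map_offsets, line 28]
  settle_round(3, 17) -> 0  [called from map_offsets, line 30]
  map_offsets([4, 6, 3, 7], 3) -> 0  [called from main, line 42]
  probe_limits(0, 3) -> 0  [called from main, line 44]
Origin of each log line:
  1: from main, line 41
  2: from map_offsets, line 26
  3: from screen_input, line 2
  4: from screen_input, line 7
  5: from sum_active, line 11
  6: from sum_active, line 16
  7: from map_offsets, line 29
  8: from settle_round, line 20
  9: from main, line 43
  10: from probe_limits, line 33
A correct fix: line 45: replace `width` with `mark`.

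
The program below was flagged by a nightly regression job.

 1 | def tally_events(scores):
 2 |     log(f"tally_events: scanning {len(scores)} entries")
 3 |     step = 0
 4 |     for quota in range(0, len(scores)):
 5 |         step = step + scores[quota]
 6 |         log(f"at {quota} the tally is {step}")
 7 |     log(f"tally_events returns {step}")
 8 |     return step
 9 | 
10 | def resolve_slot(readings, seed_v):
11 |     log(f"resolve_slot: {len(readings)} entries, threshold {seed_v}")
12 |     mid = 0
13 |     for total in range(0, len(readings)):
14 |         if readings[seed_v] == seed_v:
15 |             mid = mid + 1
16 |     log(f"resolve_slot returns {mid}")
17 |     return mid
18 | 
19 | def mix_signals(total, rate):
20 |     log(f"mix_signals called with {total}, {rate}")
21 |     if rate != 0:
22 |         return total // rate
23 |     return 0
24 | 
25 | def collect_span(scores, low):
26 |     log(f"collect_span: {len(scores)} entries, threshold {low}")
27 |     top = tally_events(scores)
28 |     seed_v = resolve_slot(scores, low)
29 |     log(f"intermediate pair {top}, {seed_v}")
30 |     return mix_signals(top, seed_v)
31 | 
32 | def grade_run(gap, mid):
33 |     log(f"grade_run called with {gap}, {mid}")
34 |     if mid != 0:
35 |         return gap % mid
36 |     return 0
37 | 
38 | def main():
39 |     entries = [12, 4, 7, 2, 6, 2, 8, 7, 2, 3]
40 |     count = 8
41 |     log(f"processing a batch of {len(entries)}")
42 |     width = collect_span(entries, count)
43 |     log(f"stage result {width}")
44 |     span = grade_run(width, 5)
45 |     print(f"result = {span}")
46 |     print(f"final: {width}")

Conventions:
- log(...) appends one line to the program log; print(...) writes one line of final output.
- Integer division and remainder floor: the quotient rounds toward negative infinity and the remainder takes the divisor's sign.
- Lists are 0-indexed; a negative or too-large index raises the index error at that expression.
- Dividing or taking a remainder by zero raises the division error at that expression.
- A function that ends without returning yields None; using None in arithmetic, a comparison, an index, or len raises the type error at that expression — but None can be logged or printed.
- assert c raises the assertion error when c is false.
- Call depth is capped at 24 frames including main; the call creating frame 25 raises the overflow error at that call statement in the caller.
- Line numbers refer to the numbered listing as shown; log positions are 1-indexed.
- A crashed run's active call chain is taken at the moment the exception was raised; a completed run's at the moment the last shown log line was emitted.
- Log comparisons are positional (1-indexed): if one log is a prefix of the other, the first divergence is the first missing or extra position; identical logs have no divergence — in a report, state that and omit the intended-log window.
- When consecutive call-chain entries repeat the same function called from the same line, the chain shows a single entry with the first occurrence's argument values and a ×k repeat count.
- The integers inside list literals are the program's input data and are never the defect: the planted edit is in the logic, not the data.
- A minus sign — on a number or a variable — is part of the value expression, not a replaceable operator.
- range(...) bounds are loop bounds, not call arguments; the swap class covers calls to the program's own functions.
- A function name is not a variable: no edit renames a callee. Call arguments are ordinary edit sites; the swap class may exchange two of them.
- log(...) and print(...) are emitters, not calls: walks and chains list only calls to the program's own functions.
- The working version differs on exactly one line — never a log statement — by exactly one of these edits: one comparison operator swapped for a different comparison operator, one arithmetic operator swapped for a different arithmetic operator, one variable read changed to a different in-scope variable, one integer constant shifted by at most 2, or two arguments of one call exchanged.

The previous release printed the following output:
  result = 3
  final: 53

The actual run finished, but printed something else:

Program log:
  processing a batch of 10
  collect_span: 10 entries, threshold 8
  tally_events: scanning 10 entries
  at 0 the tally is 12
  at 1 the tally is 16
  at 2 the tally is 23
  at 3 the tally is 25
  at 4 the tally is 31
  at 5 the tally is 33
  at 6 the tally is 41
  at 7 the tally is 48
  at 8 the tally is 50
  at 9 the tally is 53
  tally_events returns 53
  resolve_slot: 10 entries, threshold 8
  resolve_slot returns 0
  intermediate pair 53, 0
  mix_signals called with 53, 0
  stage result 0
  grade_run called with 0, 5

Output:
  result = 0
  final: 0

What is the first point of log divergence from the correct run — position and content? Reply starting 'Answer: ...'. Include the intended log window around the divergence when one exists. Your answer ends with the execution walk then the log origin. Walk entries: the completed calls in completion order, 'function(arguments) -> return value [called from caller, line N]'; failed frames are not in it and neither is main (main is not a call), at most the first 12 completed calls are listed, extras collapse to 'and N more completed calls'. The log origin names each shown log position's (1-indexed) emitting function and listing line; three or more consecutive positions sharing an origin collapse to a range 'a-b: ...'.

Answer: position 16 — the shown line 'resolve_slot returns 0' should read 'resolve_slot returns 1'.
Intended log window:
  14: tally_events returns 53
  15: resolve_slot: 10 entries, threshold 8
  16: resolve_slot returns 1
  17: intermediate pair 53, 1
Execution walk:
  tally_events([12, 4, 7, 2, 6, 2, 8, 7, 2, 3]) -> 53  [called from collect_span, line 27]
  resolve_slot([12, 4, 7, 2, 6, 2, 8, 7, 2, 3], 8) -> 0  [called from collect_span, line 28]
  mix_signals(53, 0) -> 0  [called from collect_span, line 30]
  collect_span([12, 4, 7, 2, 6, 2, 8, 7, 2, 3], 8) -> 0  [called from main, line 42]
  grade_run(0, 5) -> 0  [called from main, line 44]
Log line origins:
  1 — main, line 41
  2 — collect_span, line 26
  3 — tally_events, line 2
  4-13 — tally_events, line 6
  14 — tally_events, line 7
  15 — resolve_slot, line 11
  16 — resolve_slot, line 16
  17 — collect_span, line 29
  18 — mix_signals, line 20
  19 — main, line 43
  20 — grade_run, line 33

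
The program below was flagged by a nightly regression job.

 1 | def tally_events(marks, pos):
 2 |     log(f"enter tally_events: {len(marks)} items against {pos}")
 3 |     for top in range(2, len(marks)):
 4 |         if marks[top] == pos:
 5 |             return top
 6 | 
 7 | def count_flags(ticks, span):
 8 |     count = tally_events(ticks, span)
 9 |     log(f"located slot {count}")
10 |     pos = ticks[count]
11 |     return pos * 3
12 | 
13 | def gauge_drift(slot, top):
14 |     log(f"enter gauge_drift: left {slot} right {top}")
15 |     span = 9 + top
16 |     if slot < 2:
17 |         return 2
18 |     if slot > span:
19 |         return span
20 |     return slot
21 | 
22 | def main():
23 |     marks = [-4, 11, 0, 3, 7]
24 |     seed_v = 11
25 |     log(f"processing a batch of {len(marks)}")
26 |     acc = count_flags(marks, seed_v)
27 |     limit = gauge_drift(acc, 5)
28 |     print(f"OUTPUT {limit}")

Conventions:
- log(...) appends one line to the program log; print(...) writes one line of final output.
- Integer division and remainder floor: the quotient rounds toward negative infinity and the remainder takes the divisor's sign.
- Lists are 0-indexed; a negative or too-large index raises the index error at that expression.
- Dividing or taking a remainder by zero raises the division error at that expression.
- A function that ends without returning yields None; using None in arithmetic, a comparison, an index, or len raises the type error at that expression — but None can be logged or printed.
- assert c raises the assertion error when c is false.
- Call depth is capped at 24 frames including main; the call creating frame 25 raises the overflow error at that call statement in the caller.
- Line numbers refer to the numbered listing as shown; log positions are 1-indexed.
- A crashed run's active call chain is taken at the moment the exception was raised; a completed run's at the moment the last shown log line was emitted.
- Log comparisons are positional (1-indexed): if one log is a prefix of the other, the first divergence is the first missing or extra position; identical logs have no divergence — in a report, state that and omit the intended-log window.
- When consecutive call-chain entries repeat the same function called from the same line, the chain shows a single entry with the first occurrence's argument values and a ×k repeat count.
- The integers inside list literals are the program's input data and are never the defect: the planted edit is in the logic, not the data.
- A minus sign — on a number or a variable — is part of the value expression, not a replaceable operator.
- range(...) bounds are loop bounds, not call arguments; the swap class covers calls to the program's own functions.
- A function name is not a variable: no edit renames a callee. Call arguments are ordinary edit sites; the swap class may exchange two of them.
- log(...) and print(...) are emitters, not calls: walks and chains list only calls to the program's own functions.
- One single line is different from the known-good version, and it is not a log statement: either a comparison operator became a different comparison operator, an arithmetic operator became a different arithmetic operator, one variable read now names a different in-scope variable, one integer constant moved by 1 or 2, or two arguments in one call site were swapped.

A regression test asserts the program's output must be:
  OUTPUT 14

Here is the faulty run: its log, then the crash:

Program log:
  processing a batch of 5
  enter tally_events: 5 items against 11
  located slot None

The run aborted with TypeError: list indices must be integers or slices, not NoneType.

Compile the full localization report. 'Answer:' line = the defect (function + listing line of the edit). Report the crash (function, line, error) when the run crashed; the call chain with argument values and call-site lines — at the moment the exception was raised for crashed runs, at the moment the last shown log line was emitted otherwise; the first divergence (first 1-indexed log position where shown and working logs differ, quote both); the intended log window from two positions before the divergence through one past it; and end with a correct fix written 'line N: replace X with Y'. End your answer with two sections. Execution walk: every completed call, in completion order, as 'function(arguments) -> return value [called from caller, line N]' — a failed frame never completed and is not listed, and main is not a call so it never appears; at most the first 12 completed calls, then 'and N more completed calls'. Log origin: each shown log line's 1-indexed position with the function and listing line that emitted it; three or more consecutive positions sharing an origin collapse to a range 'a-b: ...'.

Answer: the defect is in tally_events at line 3.
Key fact: Everything matches until log position 3, which reads 'located slot None' in place of 'located slot 1'.
Crash: count_flags, line 10, TypeError.
Call chain: main -> count_flags([-4, 11, 0, 3, 7], 11) (called at line 26).
First divergence: position 3 — the shown line 'located slot None' should read 'located slot 1'.
Intended log window:
  1: processing a batch of 5
  2: enter tally_events: 5 items against 11
  3: located slot 1
  4: enter gauge_drift: left 33 right 5
Execution walk:
  tally_events([-4, 11, 0, 3, 7], 11) -> None  [called from count_flags, line 8]
Log origin:
  1: from main, line 25
  2: from tally_events, line 2
  3: from count_flags, line 9
A correct fix: line 3: replace `2` with `0`.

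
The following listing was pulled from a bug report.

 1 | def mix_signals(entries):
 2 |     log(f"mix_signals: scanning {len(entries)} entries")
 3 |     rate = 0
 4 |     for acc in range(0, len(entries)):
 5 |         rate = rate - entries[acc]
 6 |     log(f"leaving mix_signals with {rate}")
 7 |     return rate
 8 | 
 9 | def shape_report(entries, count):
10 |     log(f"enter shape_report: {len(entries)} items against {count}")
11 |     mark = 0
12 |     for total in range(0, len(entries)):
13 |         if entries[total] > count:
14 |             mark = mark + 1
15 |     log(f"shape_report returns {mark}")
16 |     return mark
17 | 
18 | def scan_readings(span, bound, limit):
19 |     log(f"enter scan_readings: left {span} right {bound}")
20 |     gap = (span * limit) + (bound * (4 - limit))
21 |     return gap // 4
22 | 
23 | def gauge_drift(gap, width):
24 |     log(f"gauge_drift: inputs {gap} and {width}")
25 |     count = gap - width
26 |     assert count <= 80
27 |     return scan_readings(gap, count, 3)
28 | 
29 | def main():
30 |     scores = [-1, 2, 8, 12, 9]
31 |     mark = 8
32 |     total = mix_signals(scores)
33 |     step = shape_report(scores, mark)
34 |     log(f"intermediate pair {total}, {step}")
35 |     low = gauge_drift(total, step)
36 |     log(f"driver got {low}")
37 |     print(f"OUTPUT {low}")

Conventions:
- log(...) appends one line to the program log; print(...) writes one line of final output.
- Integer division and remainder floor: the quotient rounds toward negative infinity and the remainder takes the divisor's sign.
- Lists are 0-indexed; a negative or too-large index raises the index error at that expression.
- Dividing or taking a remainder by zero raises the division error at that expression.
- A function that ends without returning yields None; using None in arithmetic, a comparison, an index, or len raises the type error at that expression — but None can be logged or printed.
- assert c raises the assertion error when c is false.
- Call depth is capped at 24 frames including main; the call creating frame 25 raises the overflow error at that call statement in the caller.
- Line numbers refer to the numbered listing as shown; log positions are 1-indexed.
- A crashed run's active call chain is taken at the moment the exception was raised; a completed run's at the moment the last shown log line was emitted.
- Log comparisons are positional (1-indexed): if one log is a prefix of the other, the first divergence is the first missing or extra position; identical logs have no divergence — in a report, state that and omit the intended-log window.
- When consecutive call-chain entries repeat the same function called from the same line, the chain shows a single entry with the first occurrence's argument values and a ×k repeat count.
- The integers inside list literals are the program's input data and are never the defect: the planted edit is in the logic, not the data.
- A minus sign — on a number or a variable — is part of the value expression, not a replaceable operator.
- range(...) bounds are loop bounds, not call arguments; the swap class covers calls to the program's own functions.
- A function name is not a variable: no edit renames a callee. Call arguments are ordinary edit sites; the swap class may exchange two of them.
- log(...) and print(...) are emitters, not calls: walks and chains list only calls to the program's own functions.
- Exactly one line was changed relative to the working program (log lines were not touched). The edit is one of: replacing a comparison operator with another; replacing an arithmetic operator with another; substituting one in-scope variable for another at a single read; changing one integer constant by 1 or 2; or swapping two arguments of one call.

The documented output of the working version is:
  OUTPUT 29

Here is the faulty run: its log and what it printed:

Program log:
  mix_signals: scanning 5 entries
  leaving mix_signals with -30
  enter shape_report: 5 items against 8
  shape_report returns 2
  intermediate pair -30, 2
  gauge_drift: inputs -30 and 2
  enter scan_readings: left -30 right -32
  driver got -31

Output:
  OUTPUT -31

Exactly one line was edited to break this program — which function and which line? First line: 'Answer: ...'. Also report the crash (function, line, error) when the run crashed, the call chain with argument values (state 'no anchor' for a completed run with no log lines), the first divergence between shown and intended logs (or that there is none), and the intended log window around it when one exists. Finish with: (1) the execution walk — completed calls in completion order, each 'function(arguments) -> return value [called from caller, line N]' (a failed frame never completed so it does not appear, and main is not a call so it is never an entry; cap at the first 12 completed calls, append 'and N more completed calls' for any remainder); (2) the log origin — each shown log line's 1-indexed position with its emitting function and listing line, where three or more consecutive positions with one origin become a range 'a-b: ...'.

Answer: the defect is in mix_signals at line 5.
The tell: The earliest visible damage is log position 2 — 'leaving mix_signals with -30' rather than the intended 'leaving mix_signals with 30'.
Call chain: main.
First divergence: position 2 — the shown line 'leaving mix_signals with -30' should read 'leaving mix_signals with 30'.
Intended log window:
  1: mix_signals: scanning 5 entries
  2: leaving mix_signals with 30
  3: enter shape_report: 5 items against 8
Execution walk:
  mix_signals([-1, 2, 8, 12, 9]) -> -30  [called from main, line 32]
  shape_report([-1, 2, 8, 12, 9], 8) -> 2  [called from main, line 33]
  scan_readings(-30, -32, 3) -> -31  [called from gauge_drift, line 27]
  gauge_drift(-30, 2) -> -31  [called from main, line 35]
Log origin:
  1 — mix_signals, line 2
  2 — mix_signals, line 6
  3 — shape_report, line 10
  4 — shape_report, line 15
  5 — main, line 34
  6 — gauge_drift, line 24
  7 — scan_readings, line 19
  8 — main, line 36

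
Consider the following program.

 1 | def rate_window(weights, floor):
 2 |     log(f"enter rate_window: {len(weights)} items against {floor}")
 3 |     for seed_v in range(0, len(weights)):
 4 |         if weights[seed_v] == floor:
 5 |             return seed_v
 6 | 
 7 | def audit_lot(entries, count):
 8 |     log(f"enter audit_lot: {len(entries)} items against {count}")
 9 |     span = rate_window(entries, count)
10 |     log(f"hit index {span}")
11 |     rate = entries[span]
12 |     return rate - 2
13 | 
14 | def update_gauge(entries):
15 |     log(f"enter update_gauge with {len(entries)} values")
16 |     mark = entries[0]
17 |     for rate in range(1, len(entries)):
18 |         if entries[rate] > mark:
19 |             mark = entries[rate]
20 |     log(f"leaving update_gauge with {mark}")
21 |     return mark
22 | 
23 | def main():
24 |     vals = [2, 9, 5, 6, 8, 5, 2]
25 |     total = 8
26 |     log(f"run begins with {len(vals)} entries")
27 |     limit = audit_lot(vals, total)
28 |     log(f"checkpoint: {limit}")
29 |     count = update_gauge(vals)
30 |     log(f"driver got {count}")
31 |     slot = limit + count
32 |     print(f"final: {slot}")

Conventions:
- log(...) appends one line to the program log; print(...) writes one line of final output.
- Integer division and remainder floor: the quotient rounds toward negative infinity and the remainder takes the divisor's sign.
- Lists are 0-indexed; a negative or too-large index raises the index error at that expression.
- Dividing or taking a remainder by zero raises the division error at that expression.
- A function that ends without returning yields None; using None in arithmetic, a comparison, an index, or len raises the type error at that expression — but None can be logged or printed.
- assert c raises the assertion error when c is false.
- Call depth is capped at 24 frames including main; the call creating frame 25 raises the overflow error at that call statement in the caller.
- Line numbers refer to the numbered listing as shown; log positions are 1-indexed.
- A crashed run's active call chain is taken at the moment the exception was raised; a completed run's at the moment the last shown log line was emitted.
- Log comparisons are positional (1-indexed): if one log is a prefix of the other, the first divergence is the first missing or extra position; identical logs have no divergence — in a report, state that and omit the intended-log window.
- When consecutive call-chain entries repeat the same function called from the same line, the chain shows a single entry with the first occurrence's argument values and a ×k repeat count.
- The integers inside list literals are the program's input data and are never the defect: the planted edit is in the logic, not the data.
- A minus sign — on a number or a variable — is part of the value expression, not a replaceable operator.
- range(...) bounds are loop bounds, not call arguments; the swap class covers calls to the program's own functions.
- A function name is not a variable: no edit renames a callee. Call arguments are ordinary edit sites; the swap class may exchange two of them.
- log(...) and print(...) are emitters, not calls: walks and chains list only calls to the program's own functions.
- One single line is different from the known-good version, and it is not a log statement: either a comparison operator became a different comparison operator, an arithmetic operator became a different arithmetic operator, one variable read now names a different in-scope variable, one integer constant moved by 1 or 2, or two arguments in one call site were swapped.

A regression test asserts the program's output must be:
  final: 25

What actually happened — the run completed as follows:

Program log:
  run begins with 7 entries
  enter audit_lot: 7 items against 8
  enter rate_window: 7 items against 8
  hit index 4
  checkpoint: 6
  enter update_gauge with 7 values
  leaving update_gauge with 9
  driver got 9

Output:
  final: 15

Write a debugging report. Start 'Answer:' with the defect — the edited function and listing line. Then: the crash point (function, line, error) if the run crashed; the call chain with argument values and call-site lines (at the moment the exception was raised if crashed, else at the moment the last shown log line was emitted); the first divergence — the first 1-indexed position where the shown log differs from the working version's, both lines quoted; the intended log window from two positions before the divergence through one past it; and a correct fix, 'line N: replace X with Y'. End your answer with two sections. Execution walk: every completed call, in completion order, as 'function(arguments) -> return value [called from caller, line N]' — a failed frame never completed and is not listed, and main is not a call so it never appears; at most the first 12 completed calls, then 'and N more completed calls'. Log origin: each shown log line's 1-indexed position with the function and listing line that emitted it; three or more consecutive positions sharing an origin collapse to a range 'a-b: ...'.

Answer: the defect is in audit_lot at line 12.
Core observation: Everything matches until log position 5, which reads 'checkpoint: 6' in place of 'checkpoint: 16'.
Call chain: main.
First divergence: position 5; shown 'checkpoint: 6' vs intended 'checkpoint: 16'.
Intended log window:
  3: enter rate_window: 7 items against 8
  4: hit index 4
  5: checkpoint: 16
  6: enter update_gauge with 7 values
Execution walk:
  rate_window([2, 9, 5, 6, 8, 5, 2], 8) -> 4  [called from audit_lot, line 9]
  audit_lot([2, 9, 5, 6, 8, 5, 2], 8) -> 6  [called from main, line 27]
  update_gauge([2, 9, 5, 6, 8, 5, 2]) -> 9  [called from main, line 29]
Origin of each log line:
  1: logged in main at line 26
  2: logged in audit_lot at line 8
  3: logged in rate_window at line 2
  4: logged in audit_lot at line 10
  5: logged in main at line 28
  6: logged in update_gauge at line 15
  7: logged in update_gauge at line 20
  8: logged in main at line 30
A correct fix: line 12: replace `-` with `*`.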